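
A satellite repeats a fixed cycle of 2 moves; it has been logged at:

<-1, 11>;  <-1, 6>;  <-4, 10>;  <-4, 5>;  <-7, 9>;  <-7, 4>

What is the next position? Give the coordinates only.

<-10, 8>

Step-to-step displacements: <+0, -5>, <-3, +4>, <+0, -5>, <-3, +4>, <+0, -5> — a repeating cycle of length 2.
step 6: apply <-3, +4> → <-10, 8>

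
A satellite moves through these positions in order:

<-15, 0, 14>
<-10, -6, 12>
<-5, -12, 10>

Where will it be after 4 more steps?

Constant displacement of <+5, -6, -2> per step.
step 3: <-5, -12, 10> + <+5, -6, -2> → <0, -18, 8>
step 4: <0, -18, 8> + <+5, -6, -2> → <5, -24, 6>
step 5: <5, -24, 6> + <+5, -6, -2> → <10, -30, 4>
step 6: <10, -30, 4> + <+5, -6, -2> → <15, -36, 2>

<15, -36, 2>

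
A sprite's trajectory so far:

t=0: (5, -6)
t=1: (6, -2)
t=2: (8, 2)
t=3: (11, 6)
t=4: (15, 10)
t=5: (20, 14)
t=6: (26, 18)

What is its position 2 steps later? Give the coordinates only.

Taking differences between consecutive positions: (+1, +4), (+2, +4), (+3, +4), (+4, +4), (+5, +4), (+6, +4). These grow by (+1, +0) each step.
step 7: (26, 18) + (+7, +4) → (33, 22)
step 8: (33, 22) + (+8, +4) → (41, 26)

(41, 26)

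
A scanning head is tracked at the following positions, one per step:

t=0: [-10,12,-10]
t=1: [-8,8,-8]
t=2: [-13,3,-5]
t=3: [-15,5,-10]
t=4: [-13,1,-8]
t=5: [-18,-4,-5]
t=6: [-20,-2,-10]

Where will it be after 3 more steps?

The moves between consecutive positions are [+2,-4,+2], [-5,-5,+3], [-2,+2,-5], [+2,-4,+2], [-5,-5,+3], [-2,+2,-5]; they repeat the 3-cycle [[+2,-4,+2], [-5,-5,+3], [-2,+2,-5]].
step 7: apply [+2,-4,+2] → [-18,-6,-8]
step 8: apply [-5,-5,+3] → [-23,-11,-5]
step 9: apply [-2,+2,-5] → [-25,-9,-10]

[-25,-9,-10]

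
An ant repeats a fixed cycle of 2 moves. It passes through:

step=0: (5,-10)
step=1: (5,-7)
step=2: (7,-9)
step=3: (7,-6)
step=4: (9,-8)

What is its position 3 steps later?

(11,-4)

The moves between consecutive positions are (+0,+3), (+2,-2), (+0,+3), (+2,-2); they repeat the 2-cycle [(+0,+3), (+2,-2)].
step 5: apply (+0,+3) → (9,-5)
step 6: apply (+2,-2) → (11,-7)
step 7: apply (+0,+3) → (11,-4)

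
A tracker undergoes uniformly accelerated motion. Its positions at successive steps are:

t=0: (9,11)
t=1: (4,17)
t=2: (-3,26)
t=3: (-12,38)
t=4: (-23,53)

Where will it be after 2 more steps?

(-51,92)

Successive displacements: (-5,+6), (-7,+9), (-9,+12), (-11,+15) — each changes by (-2,+3).
step 5: (-23,53) + (-13,+18) → (-36,71)
step 6: (-36,71) + (-15,+21) → (-51,92)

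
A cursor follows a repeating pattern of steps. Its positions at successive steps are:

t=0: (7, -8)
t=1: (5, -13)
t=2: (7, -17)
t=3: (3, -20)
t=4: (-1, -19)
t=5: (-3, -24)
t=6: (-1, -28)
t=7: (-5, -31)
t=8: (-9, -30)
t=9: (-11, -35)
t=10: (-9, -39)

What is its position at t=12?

The moves between consecutive positions are (-2, -5), (+2, -4), (-4, -3), (-4, +1), (-2, -5), (+2, -4), (-4, -3), (-4, +1), (-2, -5), (+2, -4); they repeat the 4-cycle [(-2, -5), (+2, -4), (-4, -3), (-4, +1)].
step 11: apply (-4, -3) → (-13, -42)
step 12: apply (-4, +1) → (-17, -41)

(-17, -41)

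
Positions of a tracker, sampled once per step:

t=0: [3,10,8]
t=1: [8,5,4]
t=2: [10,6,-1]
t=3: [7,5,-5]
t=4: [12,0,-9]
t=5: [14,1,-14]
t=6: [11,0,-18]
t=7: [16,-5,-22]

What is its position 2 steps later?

[15,-5,-31]

The moves between consecutive positions are [+5,-5,-4], [+2,+1,-5], [-3,-1,-4], [+5,-5,-4], [+2,+1,-5], [-3,-1,-4], [+5,-5,-4]; they repeat the 3-cycle [[+5,-5,-4], [+2,+1,-5], [-3,-1,-4]].
step 8: apply [+2,+1,-5] → [18,-4,-27]
step 9: apply [-3,-1,-4] → [15,-5,-31]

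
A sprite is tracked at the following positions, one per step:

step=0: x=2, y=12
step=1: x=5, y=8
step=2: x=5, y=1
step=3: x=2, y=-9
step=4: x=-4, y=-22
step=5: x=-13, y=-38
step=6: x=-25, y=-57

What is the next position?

x=-40, y=-79

Taking differences between consecutive positions: (+3, -4), (+0, -7), (-3, -10), (-6, -13), (-9, -16), (-12, -19). These grow by (-3, -3) each step.
step 7: x=-25, y=-57 + (-15, -22) → x=-40, y=-79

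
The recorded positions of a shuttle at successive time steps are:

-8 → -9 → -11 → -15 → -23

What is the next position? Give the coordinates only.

-39

Step-to-step displacements: -1, -2, -4, -8; each is 2× the previous.
step 5: -23 − 16 → -39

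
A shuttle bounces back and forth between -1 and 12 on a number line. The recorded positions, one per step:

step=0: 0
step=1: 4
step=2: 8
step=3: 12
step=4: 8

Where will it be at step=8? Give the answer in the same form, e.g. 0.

6

The value reflects between -1 and 12, moving 4 per step.
  step 5: 8 → 4
  step 6: 4 → 0
  step 7: 0 → 2
  step 8: 2 → 6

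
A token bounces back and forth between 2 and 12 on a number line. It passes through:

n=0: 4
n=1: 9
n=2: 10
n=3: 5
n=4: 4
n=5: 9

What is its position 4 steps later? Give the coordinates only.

The value travels 5 per step and bounces off the walls at 2 and 12.
  step 6: 9 → 10
  step 7: 10 → 5
  step 8: 5 → 4
  step 9: 4 → 9

9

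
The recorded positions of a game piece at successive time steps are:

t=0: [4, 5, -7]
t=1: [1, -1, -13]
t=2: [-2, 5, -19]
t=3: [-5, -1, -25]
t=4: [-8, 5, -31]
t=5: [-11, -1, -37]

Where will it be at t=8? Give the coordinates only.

First: linear, -3 per step → -20 at step 8.
Second: cycles through 5, -1 every 2 steps. Step 8 lands at position 0 of the cycle → 5.
Third: linear, -6 per step → -55 at step 8.

[-20, 5, -55]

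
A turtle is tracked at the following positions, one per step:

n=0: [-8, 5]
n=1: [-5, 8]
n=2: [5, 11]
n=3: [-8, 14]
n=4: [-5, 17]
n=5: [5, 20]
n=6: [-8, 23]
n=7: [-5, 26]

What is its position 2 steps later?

[-8, 32]

First: cycles through -8, -5, 5 every 3 steps. Step 9 lands at position 0 of the cycle → -8.
Second: linear, +3 per step → 32 at step 9.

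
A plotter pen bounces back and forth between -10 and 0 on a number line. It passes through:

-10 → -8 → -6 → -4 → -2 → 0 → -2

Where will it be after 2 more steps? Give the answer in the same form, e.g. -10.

The value travels 2 per step and bounces off the walls at -10 and 0.
  step 7: -2 → -4
  step 8: -4 → -6

-6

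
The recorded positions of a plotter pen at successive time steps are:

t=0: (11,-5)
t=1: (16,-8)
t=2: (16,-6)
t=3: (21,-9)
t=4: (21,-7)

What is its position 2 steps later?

The moves between consecutive positions are (+5,-3), (+0,+2), (+5,-3), (+0,+2); they repeat the 2-cycle [(+5,-3), (+0,+2)].
step 5: apply (+5,-3) → (26,-10)
step 6: apply (+0,+2) → (26,-8)

(26,-8)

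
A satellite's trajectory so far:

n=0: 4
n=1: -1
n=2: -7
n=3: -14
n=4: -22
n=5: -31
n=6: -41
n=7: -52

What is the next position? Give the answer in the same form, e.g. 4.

-64

First differences are -5, -6, -7, -8, -9, -10, -11; their common second difference is -1 (constant acceleration).
step 8: -52 − 12 → -64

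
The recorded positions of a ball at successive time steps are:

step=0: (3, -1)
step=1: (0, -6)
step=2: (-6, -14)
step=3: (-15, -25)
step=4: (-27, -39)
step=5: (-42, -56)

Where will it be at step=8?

First differences are (-3, -5), (-6, -8), (-9, -11), (-12, -14), (-15, -17); their common second difference is (-3, -3) (constant acceleration).
step 6: (-42, -56) + (-18, -20) → (-60, -76)
step 7: (-60, -76) + (-21, -23) → (-81, -99)
step 8: (-81, -99) + (-24, -26) → (-105, -125)

(-105, -125)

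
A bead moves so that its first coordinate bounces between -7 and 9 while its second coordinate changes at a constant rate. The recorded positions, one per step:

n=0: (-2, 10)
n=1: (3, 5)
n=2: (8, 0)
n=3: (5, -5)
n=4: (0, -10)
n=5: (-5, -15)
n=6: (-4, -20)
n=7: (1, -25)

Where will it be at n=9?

(7, -35)

The first coordinate reflects between -7 and 9, moving 5 per step.
  step 8: 1 → 6
  step 9: 6 → 7
The second coordinate changes by -5 each step: at step 9 it is -35.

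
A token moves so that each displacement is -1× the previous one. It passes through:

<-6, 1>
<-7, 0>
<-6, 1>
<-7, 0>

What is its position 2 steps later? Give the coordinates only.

<-7, 0>

Consecutive displacements <-1, -1>, <+1, +1>, <-1, -1> scale by a factor of -1 each step.
step 4: <-7, 0> + <+1, +1> → <-6, 1>
step 5: <-6, 1> + <-1, -1> → <-7, 0>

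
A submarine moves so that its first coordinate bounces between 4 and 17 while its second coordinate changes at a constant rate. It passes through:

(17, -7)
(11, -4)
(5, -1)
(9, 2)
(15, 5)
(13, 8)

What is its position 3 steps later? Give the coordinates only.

The first coordinate travels 6 per step and bounces off the walls at 4 and 17.
  step 6: 13 → 7
  step 7: 7 → 7
  step 8: 7 → 13
The second coordinate changes by +3 each step: at step 8 it is 17.

(13, 17)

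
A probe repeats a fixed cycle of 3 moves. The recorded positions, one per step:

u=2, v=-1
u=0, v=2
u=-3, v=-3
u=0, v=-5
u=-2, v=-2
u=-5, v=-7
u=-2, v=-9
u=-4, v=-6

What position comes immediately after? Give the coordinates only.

u=-7, v=-11

Differencing gives (-2, +3), (-3, -5), (+3, -2), (-2, +3), (-3, -5), (+3, -2), (-2, +3). This is the pattern (-2, +3), (-3, -5), (+3, -2) repeated.
step 8: apply (-3, -5) → u=-7, v=-11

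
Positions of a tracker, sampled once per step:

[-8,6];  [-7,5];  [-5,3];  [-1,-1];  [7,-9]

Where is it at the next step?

The jumps are [+1,-1], [+2,-2], [+4,-4], [+8,-8] — a geometric progression with ratio 2.
step 5: [7,-9] + [+16,-16] → [23,-25]

[23,-25]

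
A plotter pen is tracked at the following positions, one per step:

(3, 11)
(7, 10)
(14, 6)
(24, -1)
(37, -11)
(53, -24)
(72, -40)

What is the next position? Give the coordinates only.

(94, -59)

First differences are (+4, -1), (+7, -4), (+10, -7), (+13, -10), (+16, -13), (+19, -16); their common second difference is (+3, -3) (constant acceleration).
step 7: (72, -40) + (+22, -19) → (94, -59)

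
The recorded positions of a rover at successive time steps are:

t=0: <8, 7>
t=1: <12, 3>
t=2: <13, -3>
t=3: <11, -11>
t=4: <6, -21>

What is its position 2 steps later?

First differences are <+4, -4>, <+1, -6>, <-2, -8>, <-5, -10>; their common second difference is <-3, -2> (constant acceleration).
step 5: <6, -21> + <-8, -12> → <-2, -33>
step 6: <-2, -33> + <-11, -14> → <-13, -47>

<-13, -47>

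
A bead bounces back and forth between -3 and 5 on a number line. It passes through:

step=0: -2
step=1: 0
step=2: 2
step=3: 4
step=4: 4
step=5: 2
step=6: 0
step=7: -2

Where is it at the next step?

-2

The value reflects between -3 and 5, moving 2 per step.
  step 8: -2 → -2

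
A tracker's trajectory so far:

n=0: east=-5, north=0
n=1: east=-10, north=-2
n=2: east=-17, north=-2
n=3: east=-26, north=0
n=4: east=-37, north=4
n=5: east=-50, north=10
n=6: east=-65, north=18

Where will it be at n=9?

First differences are (-5,-2), (-7,+0), (-9,+2), (-11,+4), (-13,+6), (-15,+8); their common second difference is (-2,+2) (constant acceleration).
step 7: east=-65, north=18 + (-17,+10) → east=-82, north=28
step 8: east=-82, north=28 + (-19,+12) → east=-101, north=40
step 9: east=-101, north=40 + (-21,+14) → east=-122, north=54

east=-122, north=54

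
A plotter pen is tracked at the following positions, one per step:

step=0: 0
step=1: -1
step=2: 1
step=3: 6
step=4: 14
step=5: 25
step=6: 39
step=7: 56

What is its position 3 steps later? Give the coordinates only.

125

First differences are -1, +2, +5, +8, +11, +14, +17; their common second difference is +3 (constant acceleration).
step 8: 56 + 20 → 76
step 9: 76 + 23 → 99
step 10: 99 + 26 → 125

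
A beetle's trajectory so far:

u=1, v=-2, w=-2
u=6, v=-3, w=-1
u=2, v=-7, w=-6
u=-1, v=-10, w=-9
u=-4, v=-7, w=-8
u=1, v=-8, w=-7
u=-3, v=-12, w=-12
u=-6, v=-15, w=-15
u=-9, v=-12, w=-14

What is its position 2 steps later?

Differencing gives (+5,-1,+1), (-4,-4,-5), (-3,-3,-3), (-3,+3,+1), (+5,-1,+1), (-4,-4,-5), (-3,-3,-3), (-3,+3,+1). This is the pattern (+5,-1,+1), (-4,-4,-5), (-3,-3,-3), (-3,+3,+1) repeated.
step 9: apply (+5,-1,+1) → u=-4, v=-13, w=-13
step 10: apply (-4,-4,-5) → u=-8, v=-17, w=-18

u=-8, v=-17, w=-18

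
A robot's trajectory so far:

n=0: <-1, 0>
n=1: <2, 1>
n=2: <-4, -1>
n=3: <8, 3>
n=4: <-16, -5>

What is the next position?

<32, 11>

The jumps are <+3, +1>, <-6, -2>, <+12, +4>, <-24, -8> — a geometric progression with ratio -2.
step 5: <-16, -5> + <+48, +16> → <32, 11>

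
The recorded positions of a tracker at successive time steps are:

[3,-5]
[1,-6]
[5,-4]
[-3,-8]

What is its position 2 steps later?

Consecutive displacements [-2,-1], [+4,+2], [-8,-4] scale by a factor of -2 each step.
step 4: [-3,-8] + [+16,+8] → [13,0]
step 5: [13,0] + [-32,-16] → [-19,-16]

[-19,-16]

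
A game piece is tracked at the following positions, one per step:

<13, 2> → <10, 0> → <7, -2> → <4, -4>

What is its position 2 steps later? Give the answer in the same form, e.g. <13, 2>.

The position changes by <-3, -2> every step.
step 4: <4, -4> + <-3, -2> → <1, -6>
step 5: <1, -6> + <-3, -2> → <-2, -8>

<-2, -8>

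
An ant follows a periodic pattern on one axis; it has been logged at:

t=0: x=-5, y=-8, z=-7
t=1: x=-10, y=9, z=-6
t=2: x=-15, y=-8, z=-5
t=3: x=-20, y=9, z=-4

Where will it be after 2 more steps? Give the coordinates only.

x=-30, y=9, z=-2

The x coordinate changes by -5 each step, so at step 5 it is -5 + 5·(-5) = -30.
The y coordinate repeats the cycle [-8, 9] with period 2; step 5 mod 2 = 1, giving 9.
The z coordinate changes by +1 each step, so at step 5 it is -7 + 5·(1) = -2.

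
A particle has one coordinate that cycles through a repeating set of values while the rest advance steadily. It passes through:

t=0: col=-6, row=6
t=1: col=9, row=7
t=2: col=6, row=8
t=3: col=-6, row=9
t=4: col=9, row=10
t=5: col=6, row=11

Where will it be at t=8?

col=6, row=14

Col: cycles through -6, 9, 6 every 3 steps. Step 8 lands at position 2 of the cycle → 6.
Row: linear, +1 per step → 14 at step 8.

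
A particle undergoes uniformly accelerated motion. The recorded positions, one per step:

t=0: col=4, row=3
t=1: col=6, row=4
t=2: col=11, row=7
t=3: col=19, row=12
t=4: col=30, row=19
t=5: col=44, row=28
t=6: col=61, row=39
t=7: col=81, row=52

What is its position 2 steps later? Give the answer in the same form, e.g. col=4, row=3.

col=130, row=84

Successive displacements: (+2,+1), (+5,+3), (+8,+5), (+11,+7), (+14,+9), (+17,+11), (+20,+13) — each changes by (+3,+2).
step 8: col=81, row=52 + (+23,+15) → col=104, row=67
step 9: col=104, row=67 + (+26,+17) → col=130, row=84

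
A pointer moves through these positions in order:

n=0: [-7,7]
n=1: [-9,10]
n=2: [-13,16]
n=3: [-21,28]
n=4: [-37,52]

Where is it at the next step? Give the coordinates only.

[-69,100]

Step-to-step displacements: [-2,+3], [-4,+6], [-8,+12], [-16,+24]; each is 2× the previous.
step 5: [-37,52] + [-32,+48] → [-69,100]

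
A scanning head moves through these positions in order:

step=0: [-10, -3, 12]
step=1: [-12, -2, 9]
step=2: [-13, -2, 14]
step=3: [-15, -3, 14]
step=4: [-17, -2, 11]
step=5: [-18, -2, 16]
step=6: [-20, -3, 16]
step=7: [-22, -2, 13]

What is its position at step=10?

[-27, -2, 15]

The moves between consecutive positions are [-2, +1, -3], [-1, +0, +5], [-2, -1, +0], [-2, +1, -3], [-1, +0, +5], [-2, -1, +0], [-2, +1, -3]; they repeat the 3-cycle [[-2, +1, -3], [-1, +0, +5], [-2, -1, +0]].
step 8: apply [-1, +0, +5] → [-23, -2, 18]
step 9: apply [-2, -1, +0] → [-25, -3, 18]
step 10: apply [-2, +1, -3] → [-27, -2, 15]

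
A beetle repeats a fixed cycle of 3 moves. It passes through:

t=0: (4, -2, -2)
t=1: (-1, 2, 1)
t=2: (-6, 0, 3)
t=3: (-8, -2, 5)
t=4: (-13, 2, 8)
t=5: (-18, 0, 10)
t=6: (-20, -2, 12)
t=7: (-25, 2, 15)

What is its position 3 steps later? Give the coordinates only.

(-37, 2, 22)

Step-to-step displacements: (-5, +4, +3), (-5, -2, +2), (-2, -2, +2), (-5, +4, +3), (-5, -2, +2), (-2, -2, +2), (-5, +4, +3) — a repeating cycle of length 3.
step 8: apply (-5, -2, +2) → (-30, 0, 17)
step 9: apply (-2, -2, +2) → (-32, -2, 19)
step 10: apply (-5, +4, +3) → (-37, 2, 22)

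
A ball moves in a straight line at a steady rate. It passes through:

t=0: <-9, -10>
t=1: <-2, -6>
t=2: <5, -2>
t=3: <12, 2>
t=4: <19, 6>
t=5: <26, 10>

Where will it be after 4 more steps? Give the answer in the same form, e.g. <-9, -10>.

Each step adds <+7, +4> to the position.
step 6: <26, 10> + <+7, +4> → <33, 14>
step 7: <33, 14> + <+7, +4> → <40, 18>
step 8: <40, 18> + <+7, +4> → <47, 22>
step 9: <47, 22> + <+7, +4> → <54, 26>

<54, 26>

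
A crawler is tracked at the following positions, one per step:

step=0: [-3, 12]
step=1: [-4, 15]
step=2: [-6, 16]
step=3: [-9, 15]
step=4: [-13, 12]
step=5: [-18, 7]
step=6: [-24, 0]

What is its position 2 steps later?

[-39, -20]

Successive displacements: [-1, +3], [-2, +1], [-3, -1], [-4, -3], [-5, -5], [-6, -7] — each changes by [-1, -2].
step 7: [-24, 0] + [-7, -9] → [-31, -9]
step 8: [-31, -9] + [-8, -11] → [-39, -20]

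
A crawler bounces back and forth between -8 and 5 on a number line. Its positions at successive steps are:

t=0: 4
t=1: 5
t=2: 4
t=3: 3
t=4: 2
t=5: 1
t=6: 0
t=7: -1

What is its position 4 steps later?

The value travels 1 per step and bounces off the walls at -8 and 5.
  step 8: -1 → -2
  step 9: -2 → -3
  step 10: -3 → -4
  step 11: -4 → -5

-5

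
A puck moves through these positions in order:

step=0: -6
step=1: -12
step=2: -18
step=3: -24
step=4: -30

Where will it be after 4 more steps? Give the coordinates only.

-54

The position changes by -6 every step.
step 5: -30 − 6 → -36
step 6: -36 − 6 → -42
step 7: -42 − 6 → -48
step 8: -48 − 6 → -54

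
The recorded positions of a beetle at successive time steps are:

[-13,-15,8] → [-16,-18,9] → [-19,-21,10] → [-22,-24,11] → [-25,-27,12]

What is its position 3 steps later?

[-34,-36,15]

Each step adds [-3,-3,+1] to the position.
step 5: [-25,-27,12] + [-3,-3,+1] → [-28,-30,13]
step 6: [-28,-30,13] + [-3,-3,+1] → [-31,-33,14]
step 7: [-31,-33,14] + [-3,-3,+1] → [-34,-36,15]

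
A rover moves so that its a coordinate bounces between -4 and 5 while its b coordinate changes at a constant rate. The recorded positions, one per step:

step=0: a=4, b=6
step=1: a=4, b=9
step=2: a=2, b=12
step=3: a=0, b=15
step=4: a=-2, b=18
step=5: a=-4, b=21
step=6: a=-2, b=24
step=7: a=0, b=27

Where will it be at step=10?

The a coordinate travels 2 per step and bounces off the walls at -4 and 5.
  step 8: 0 → 2
  step 9: 2 → 4
  step 10: 4 → 4
The b coordinate changes by +3 each step: at step 10 it is 36.

a=4, b=36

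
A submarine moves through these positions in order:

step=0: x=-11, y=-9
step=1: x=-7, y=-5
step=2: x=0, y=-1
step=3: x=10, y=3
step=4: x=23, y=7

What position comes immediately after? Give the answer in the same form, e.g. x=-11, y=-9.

Successive displacements: (+4, +4), (+7, +4), (+10, +4), (+13, +4) — each changes by (+3, +0).
step 5: x=23, y=7 + (+16, +4) → x=39, y=11

x=39, y=11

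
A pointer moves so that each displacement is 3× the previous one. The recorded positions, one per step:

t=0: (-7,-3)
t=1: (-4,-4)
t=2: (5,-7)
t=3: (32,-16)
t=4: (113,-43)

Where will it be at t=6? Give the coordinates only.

Consecutive displacements (+3,-1), (+9,-3), (+27,-9), (+81,-27) scale by a factor of 3 each step.
step 5: (113,-43) + (+243,-81) → (356,-124)
step 6: (356,-124) + (+729,-243) → (1085,-367)

(1085,-367)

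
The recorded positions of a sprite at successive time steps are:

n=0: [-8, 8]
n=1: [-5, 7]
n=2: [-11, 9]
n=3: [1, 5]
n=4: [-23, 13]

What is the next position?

[25, -3]

Step-to-step displacements: [+3, -1], [-6, +2], [+12, -4], [-24, +8]; each is -2× the previous.
step 5: [-23, 13] + [+48, -16] → [25, -3]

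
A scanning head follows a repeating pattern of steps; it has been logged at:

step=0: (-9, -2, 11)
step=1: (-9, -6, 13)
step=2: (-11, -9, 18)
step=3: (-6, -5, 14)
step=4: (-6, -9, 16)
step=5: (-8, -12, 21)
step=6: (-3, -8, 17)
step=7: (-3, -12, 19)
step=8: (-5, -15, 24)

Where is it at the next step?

(0, -11, 20)

Step-to-step displacements: (+0, -4, +2), (-2, -3, +5), (+5, +4, -4), (+0, -4, +2), (-2, -3, +5), (+5, +4, -4), (+0, -4, +2), (-2, -3, +5) — a repeating cycle of length 3.
step 9: apply (+5, +4, -4) → (0, -11, 20)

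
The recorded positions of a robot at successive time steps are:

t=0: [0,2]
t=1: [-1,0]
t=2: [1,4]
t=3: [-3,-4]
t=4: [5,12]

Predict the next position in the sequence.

[-11,-20]

Consecutive displacements [-1,-2], [+2,+4], [-4,-8], [+8,+16] scale by a factor of -2 each step.
step 5: [5,12] + [-16,-32] → [-11,-20]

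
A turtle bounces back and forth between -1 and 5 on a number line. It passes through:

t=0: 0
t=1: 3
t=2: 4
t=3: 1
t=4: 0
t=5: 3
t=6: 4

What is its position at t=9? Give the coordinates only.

3

The value travels 3 per step and bounces off the walls at -1 and 5.
  step 7: 4 → 1
  step 8: 1 → 0
  step 9: 0 → 3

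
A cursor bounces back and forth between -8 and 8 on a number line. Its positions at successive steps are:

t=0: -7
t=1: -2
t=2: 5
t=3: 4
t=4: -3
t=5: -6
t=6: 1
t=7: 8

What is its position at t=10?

The value reflects between -8 and 8, moving 7 per step.
  step 8: 8 → 1
  step 9: 1 → -6
  step 10: -6 → -3

-3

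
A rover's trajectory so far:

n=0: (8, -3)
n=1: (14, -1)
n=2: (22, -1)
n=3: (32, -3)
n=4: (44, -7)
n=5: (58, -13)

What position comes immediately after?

Successive displacements: (+6, +2), (+8, +0), (+10, -2), (+12, -4), (+14, -6) — each changes by (+2, -2).
step 6: (58, -13) + (+16, -8) → (74, -21)

(74, -21)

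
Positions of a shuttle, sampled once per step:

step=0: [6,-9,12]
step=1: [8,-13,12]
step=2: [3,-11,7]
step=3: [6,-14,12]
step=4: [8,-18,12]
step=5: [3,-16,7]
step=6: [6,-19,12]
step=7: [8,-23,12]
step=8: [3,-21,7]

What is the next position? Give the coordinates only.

The moves between consecutive positions are [+2,-4,+0], [-5,+2,-5], [+3,-3,+5], [+2,-4,+0], [-5,+2,-5], [+3,-3,+5], [+2,-4,+0], [-5,+2,-5]; they repeat the 3-cycle [[+2,-4,+0], [-5,+2,-5], [+3,-3,+5]].
step 9: apply [+3,-3,+5] → [6,-24,12]

[6,-24,12]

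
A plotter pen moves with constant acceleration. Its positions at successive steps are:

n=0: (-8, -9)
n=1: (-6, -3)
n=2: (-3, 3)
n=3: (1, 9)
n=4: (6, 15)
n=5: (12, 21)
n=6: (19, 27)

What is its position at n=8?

(36, 39)

Taking differences between consecutive positions: (+2, +6), (+3, +6), (+4, +6), (+5, +6), (+6, +6), (+7, +6). These grow by (+1, +0) each step.
step 7: (19, 27) + (+8, +6) → (27, 33)
step 8: (27, 33) + (+9, +6) → (36, 39)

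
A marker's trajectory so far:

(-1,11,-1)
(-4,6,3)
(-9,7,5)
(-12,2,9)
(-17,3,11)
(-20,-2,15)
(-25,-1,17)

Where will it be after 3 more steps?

(-36,-10,27)

Differencing gives (-3,-5,+4), (-5,+1,+2), (-3,-5,+4), (-5,+1,+2), (-3,-5,+4), (-5,+1,+2). This is the pattern (-3,-5,+4), (-5,+1,+2) repeated.
step 7: apply (-3,-5,+4) → (-28,-6,21)
step 8: apply (-5,+1,+2) → (-33,-5,23)
step 9: apply (-3,-5,+4) → (-36,-10,27)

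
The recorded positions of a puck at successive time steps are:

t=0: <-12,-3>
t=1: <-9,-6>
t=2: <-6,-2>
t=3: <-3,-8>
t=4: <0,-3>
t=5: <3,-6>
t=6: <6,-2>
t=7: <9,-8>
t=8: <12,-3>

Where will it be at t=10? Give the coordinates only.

First: linear, +3 per step → 18 at step 10.
Second: cycles through -3, -6, -2, -8 every 4 steps. Step 10 lands at position 2 of the cycle → -2.

<18,-2>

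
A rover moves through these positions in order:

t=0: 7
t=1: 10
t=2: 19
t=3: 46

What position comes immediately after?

127

Consecutive displacements +3, +9, +27 scale by a factor of 3 each step.
step 4: 46 + 81 → 127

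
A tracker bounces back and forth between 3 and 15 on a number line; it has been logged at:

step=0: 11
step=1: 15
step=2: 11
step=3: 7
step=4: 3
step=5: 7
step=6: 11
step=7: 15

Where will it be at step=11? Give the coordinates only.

The value reflects between 3 and 15, moving 4 per step.
  step 8: 15 → 11
  step 9: 11 → 7
  step 10: 7 → 3
  step 11: 3 → 7

7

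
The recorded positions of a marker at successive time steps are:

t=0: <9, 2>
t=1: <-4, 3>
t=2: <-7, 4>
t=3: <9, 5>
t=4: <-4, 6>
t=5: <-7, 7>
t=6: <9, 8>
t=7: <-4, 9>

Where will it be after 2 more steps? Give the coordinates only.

The first coordinate repeats the cycle [9, -4, -7] with period 3; step 9 mod 3 = 0, giving 9.
The second coordinate changes by +1 each step, so at step 9 it is 2 + 9·(1) = 11.

<9, 11>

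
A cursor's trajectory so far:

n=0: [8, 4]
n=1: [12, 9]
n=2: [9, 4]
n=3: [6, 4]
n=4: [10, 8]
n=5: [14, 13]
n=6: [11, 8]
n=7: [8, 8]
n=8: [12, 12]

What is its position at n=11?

Step-to-step displacements: [+4, +5], [-3, -5], [-3, +0], [+4, +4], [+4, +5], [-3, -5], [-3, +0], [+4, +4] — a repeating cycle of length 4.
step 9: apply [+4, +5] → [16, 17]
step 10: apply [-3, -5] → [13, 12]
step 11: apply [-3, +0] → [10, 12]

[10, 12]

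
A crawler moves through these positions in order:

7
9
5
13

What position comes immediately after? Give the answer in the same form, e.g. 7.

Step-to-step displacements: +2, -4, +8; each is -2× the previous.
step 4: 13 − 16 → -3

-3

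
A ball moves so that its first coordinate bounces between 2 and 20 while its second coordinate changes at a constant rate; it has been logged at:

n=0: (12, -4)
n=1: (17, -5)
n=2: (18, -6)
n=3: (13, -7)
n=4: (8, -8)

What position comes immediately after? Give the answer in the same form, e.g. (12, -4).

(3, -9)

The first coordinate travels 5 per step and bounces off the walls at 2 and 20.
  step 5: 8 → 3
The second coordinate changes by -1 each step: at step 5 it is -9.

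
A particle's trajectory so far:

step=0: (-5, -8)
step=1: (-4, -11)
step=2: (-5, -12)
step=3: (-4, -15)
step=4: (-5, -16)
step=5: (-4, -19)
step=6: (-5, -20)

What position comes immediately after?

The moves between consecutive positions are (+1, -3), (-1, -1), (+1, -3), (-1, -1), (+1, -3), (-1, -1); they repeat the 2-cycle [(+1, -3), (-1, -1)].
step 7: apply (+1, -3) → (-4, -23)

(-4, -23)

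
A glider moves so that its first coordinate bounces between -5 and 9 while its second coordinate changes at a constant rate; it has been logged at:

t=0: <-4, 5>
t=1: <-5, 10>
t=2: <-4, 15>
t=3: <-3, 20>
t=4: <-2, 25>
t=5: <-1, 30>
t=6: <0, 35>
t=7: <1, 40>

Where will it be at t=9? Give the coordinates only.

The first coordinate travels 1 per step and bounces off the walls at -5 and 9.
  step 8: 1 → 2
  step 9: 2 → 3
The second coordinate changes by +5 each step: at step 9 it is 50.

<3, 50>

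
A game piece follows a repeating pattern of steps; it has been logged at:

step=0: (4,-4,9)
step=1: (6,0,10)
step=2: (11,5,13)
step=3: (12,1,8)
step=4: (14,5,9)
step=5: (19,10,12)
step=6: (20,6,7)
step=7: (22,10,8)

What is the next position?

(27,15,11)

Differencing gives (+2,+4,+1), (+5,+5,+3), (+1,-4,-5), (+2,+4,+1), (+5,+5,+3), (+1,-4,-5), (+2,+4,+1). This is the pattern (+2,+4,+1), (+5,+5,+3), (+1,-4,-5) repeated.
step 8: apply (+5,+5,+3) → (27,15,11)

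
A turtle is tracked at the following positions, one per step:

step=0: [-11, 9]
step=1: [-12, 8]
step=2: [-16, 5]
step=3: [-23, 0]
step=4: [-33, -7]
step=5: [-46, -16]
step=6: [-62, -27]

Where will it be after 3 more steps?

Successive displacements: [-1, -1], [-4, -3], [-7, -5], [-10, -7], [-13, -9], [-16, -11] — each changes by [-3, -2].
step 7: [-62, -27] + [-19, -13] → [-81, -40]
step 8: [-81, -40] + [-22, -15] → [-103, -55]
step 9: [-103, -55] + [-25, -17] → [-128, -72]

[-128, -72]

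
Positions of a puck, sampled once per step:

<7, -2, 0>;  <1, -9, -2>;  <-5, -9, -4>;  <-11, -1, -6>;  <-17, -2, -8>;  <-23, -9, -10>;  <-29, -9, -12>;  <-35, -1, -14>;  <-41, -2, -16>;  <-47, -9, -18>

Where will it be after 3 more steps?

<-65, -2, -24>

The first coordinate changes by -6 each step, so at step 12 it is 7 + 12·(-6) = -65.
The second coordinate repeats the cycle [-2, -9, -9, -1] with period 4; step 12 mod 4 = 0, giving -2.
The third coordinate changes by -2 each step, so at step 12 it is 0 + 12·(-2) = -24.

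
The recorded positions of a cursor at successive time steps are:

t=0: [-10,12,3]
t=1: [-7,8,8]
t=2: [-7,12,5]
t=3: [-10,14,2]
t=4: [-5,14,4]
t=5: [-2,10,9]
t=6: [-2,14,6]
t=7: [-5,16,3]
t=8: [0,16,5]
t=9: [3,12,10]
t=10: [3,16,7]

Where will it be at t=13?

Differencing gives [+3,-4,+5], [+0,+4,-3], [-3,+2,-3], [+5,+0,+2], [+3,-4,+5], [+0,+4,-3], [-3,+2,-3], [+5,+0,+2], [+3,-4,+5], [+0,+4,-3]. This is the pattern [+3,-4,+5], [+0,+4,-3], [-3,+2,-3], [+5,+0,+2] repeated.
step 11: apply [-3,+2,-3] → [0,18,4]
step 12: apply [+5,+0,+2] → [5,18,6]
step 13: apply [+3,-4,+5] → [8,14,11]

[8,14,11]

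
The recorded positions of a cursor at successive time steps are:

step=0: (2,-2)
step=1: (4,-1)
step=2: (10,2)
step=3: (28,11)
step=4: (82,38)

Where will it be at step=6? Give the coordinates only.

Consecutive displacements (+2,+1), (+6,+3), (+18,+9), (+54,+27) scale by a factor of 3 each step.
step 5: (82,38) + (+162,+81) → (244,119)
step 6: (244,119) + (+486,+243) → (730,362)

(730,362)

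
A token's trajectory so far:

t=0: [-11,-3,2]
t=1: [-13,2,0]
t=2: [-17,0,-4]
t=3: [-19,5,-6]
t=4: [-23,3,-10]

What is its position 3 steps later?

[-31,11,-18]

Differencing gives [-2,+5,-2], [-4,-2,-4], [-2,+5,-2], [-4,-2,-4]. This is the pattern [-2,+5,-2], [-4,-2,-4] repeated.
step 5: apply [-2,+5,-2] → [-25,8,-12]
step 6: apply [-4,-2,-4] → [-29,6,-16]
step 7: apply [-2,+5,-2] → [-31,11,-18]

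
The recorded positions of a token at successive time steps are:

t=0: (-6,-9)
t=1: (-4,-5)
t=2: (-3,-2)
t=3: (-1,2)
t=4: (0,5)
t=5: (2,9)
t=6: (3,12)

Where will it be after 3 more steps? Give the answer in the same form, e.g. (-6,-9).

The moves between consecutive positions are (+2,+4), (+1,+3), (+2,+4), (+1,+3), (+2,+4), (+1,+3); they repeat the 2-cycle [(+2,+4), (+1,+3)].
step 7: apply (+2,+4) → (5,16)
step 8: apply (+1,+3) → (6,19)
step 9: apply (+2,+4) → (8,23)

(8,23)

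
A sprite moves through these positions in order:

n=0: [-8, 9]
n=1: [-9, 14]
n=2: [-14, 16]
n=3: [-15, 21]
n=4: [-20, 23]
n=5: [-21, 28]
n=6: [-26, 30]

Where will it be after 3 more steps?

Step-to-step displacements: [-1, +5], [-5, +2], [-1, +5], [-5, +2], [-1, +5], [-5, +2] — a repeating cycle of length 2.
step 7: apply [-1, +5] → [-27, 35]
step 8: apply [-5, +2] → [-32, 37]
step 9: apply [-1, +5] → [-33, 42]

[-33, 42]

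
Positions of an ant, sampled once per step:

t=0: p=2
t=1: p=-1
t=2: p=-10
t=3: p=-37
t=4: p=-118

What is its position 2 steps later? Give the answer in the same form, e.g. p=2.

The jumps are -3, -9, -27, -81 — a geometric progression with ratio 3.
step 5: -118 − 243 → p=-361
step 6: -361 − 729 → p=-1090

p=-1090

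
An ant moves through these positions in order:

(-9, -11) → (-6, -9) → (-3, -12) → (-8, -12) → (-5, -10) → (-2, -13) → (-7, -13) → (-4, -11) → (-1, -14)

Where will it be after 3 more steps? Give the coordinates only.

(0, -15)

Differencing gives (+3, +2), (+3, -3), (-5, +0), (+3, +2), (+3, -3), (-5, +0), (+3, +2), (+3, -3). This is the pattern (+3, +2), (+3, -3), (-5, +0) repeated.
step 9: apply (-5, +0) → (-6, -14)
step 10: apply (+3, +2) → (-3, -12)
step 11: apply (+3, -3) → (0, -15)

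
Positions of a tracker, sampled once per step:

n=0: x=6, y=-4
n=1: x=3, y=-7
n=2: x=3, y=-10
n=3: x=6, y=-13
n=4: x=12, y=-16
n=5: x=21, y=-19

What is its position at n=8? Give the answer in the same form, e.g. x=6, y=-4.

x=66, y=-28

Successive displacements: (-3,-3), (+0,-3), (+3,-3), (+6,-3), (+9,-3) — each changes by (+3,+0).
step 6: x=21, y=-19 + (+12,-3) → x=33, y=-22
step 7: x=33, y=-22 + (+15,-3) → x=48, y=-25
step 8: x=48, y=-25 + (+18,-3) → x=66, y=-28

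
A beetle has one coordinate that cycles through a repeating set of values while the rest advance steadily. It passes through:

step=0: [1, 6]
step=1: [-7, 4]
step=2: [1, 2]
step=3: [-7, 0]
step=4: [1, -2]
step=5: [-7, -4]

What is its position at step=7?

The first coordinate repeats the cycle [1, -7] with period 2; step 7 mod 2 = 1, giving -7.
The second coordinate changes by -2 each step, so at step 7 it is 6 + 7·(-2) = -8.

[-7, -8]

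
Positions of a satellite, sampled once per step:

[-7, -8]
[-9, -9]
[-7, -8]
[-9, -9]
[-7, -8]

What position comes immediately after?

Consecutive displacements [-2, -1], [+2, +1], [-2, -1], [+2, +1] scale by a factor of -1 each step.
step 5: [-7, -8] + [-2, -1] → [-9, -9]

[-9, -9]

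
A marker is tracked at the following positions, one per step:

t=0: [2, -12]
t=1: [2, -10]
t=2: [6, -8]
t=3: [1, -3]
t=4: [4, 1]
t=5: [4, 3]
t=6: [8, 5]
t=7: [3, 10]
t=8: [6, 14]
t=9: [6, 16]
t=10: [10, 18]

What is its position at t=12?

Differencing gives [+0, +2], [+4, +2], [-5, +5], [+3, +4], [+0, +2], [+4, +2], [-5, +5], [+3, +4], [+0, +2], [+4, +2]. This is the pattern [+0, +2], [+4, +2], [-5, +5], [+3, +4] repeated.
step 11: apply [-5, +5] → [5, 23]
step 12: apply [+3, +4] → [8, 27]

[8, 27]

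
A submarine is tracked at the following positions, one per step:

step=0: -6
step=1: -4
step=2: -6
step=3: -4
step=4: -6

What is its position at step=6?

-6

The jumps are +2, -2, +2, -2 — a geometric progression with ratio -1.
step 5: -6 + 2 → -4
step 6: -4 − 2 → -6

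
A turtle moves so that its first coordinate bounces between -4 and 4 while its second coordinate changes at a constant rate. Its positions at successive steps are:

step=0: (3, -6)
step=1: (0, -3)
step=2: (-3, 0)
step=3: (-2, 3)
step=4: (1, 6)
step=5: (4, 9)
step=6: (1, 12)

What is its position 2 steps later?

The first coordinate travels 3 per step and bounces off the walls at -4 and 4.
  step 7: 1 → -2
  step 8: -2 → -3
The second coordinate changes by +3 each step: at step 8 it is 18.

(-3, 18)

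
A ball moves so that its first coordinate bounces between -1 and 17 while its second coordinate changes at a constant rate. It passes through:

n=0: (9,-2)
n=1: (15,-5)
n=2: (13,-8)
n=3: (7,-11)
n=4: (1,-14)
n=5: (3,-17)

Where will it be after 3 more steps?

The first coordinate reflects between -1 and 17, moving 6 per step.
  step 6: 3 → 9
  step 7: 9 → 15
  step 8: 15 → 13
The second coordinate changes by -3 each step: at step 8 it is -26.

(13,-26)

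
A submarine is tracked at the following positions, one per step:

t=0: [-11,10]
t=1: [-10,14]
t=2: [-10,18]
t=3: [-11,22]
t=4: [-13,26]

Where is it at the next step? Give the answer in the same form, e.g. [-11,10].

[-16,30]

First differences are [+1,+4], [+0,+4], [-1,+4], [-2,+4]; their common second difference is [-1,+0] (constant acceleration).
step 5: [-13,26] + [-3,+4] → [-16,30]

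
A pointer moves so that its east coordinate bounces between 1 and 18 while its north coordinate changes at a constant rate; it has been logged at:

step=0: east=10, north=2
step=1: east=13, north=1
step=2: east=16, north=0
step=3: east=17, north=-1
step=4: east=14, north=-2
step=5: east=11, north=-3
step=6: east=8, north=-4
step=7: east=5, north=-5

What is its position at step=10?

east=6, north=-8

The east coordinate reflects between 1 and 18, moving 3 per step.
  step 8: 5 → 2
  step 9: 2 → 3
  step 10: 3 → 6
The north coordinate changes by -1 each step: at step 10 it is -8.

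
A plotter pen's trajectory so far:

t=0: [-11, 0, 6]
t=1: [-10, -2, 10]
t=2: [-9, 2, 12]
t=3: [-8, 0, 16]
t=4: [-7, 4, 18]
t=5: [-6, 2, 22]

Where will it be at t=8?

[-3, 8, 30]

The moves between consecutive positions are [+1, -2, +4], [+1, +4, +2], [+1, -2, +4], [+1, +4, +2], [+1, -2, +4]; they repeat the 2-cycle [[+1, -2, +4], [+1, +4, +2]].
step 6: apply [+1, +4, +2] → [-5, 6, 24]
step 7: apply [+1, -2, +4] → [-4, 4, 28]
step 8: apply [+1, +4, +2] → [-3, 8, 30]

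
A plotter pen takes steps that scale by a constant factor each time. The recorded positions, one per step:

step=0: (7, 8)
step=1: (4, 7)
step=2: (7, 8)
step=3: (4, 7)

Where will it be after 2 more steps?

(4, 7)

Step-to-step displacements: (-3, -1), (+3, +1), (-3, -1); each is -1× the previous.
step 4: (4, 7) + (+3, +1) → (7, 8)
step 5: (7, 8) + (-3, -1) → (4, 7)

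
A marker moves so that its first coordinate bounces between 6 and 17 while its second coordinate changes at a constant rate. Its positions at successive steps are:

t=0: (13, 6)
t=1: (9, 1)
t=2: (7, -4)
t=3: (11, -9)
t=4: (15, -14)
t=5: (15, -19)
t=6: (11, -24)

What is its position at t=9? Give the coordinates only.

(13, -39)

The first coordinate travels 4 per step and bounces off the walls at 6 and 17.
  step 7: 11 → 7
  step 8: 7 → 9
  step 9: 9 → 13
The second coordinate changes by -5 each step: at step 9 it is -39.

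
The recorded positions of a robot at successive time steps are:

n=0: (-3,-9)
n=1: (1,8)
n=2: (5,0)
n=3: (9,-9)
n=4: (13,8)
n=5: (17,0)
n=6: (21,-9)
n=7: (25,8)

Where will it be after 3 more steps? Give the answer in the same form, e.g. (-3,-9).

(37,8)

The first coordinate changes by +4 each step, so at step 10 it is -3 + 10·(4) = 37.
The second coordinate repeats the cycle [-9, 8, 0] with period 3; step 10 mod 3 = 1, giving 8.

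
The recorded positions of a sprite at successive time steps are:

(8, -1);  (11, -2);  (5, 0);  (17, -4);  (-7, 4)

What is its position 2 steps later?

(-55, 20)

The jumps are (+3, -1), (-6, +2), (+12, -4), (-24, +8) — a geometric progression with ratio -2.
step 5: (-7, 4) + (+48, -16) → (41, -12)
step 6: (41, -12) + (-96, +32) → (-55, 20)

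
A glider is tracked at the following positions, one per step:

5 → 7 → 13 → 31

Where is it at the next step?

85

The jumps are +2, +6, +18 — a geometric progression with ratio 3.
step 4: 31 + 54 → 85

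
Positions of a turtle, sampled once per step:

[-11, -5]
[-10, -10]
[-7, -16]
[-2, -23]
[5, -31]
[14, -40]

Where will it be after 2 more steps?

[38, -61]

Taking differences between consecutive positions: [+1, -5], [+3, -6], [+5, -7], [+7, -8], [+9, -9]. These grow by [+2, -1] each step.
step 6: [14, -40] + [+11, -10] → [25, -50]
step 7: [25, -50] + [+13, -11] → [38, -61]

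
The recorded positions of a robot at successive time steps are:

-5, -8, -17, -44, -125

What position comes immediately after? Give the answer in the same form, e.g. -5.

Consecutive displacements -3, -9, -27, -81 scale by a factor of 3 each step.
step 5: -125 − 243 → -368

-368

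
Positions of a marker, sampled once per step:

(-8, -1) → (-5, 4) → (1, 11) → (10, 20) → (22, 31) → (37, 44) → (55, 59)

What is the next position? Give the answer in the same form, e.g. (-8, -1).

(76, 76)

Successive displacements: (+3, +5), (+6, +7), (+9, +9), (+12, +11), (+15, +13), (+18, +15) — each changes by (+3, +2).
step 7: (55, 59) + (+21, +17) → (76, 76)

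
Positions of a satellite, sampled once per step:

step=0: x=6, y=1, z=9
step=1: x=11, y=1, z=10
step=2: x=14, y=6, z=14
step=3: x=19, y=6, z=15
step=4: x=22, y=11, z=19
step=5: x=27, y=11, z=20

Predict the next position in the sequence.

x=30, y=16, z=24

Step-to-step displacements: (+5, +0, +1), (+3, +5, +4), (+5, +0, +1), (+3, +5, +4), (+5, +0, +1) — a repeating cycle of length 2.
step 6: apply (+3, +5, +4) → x=30, y=16, z=24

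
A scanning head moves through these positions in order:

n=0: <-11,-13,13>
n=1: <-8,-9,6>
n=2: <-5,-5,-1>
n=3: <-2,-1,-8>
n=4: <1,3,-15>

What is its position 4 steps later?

The position changes by <+3,+4,-7> every step.
step 5: <1,3,-15> + <+3,+4,-7> → <4,7,-22>
step 6: <4,7,-22> + <+3,+4,-7> → <7,11,-29>
step 7: <7,11,-29> + <+3,+4,-7> → <10,15,-36>
step 8: <10,15,-36> + <+3,+4,-7> → <13,19,-43>

<13,19,-43>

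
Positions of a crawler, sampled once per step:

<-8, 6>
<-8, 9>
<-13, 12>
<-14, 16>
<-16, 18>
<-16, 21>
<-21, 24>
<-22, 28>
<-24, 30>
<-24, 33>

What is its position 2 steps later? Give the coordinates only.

Step-to-step displacements: <+0, +3>, <-5, +3>, <-1, +4>, <-2, +2>, <+0, +3>, <-5, +3>, <-1, +4>, <-2, +2>, <+0, +3> — a repeating cycle of length 4.
step 10: apply <-5, +3> → <-29, 36>
step 11: apply <-1, +4> → <-30, 40>

<-30, 40>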